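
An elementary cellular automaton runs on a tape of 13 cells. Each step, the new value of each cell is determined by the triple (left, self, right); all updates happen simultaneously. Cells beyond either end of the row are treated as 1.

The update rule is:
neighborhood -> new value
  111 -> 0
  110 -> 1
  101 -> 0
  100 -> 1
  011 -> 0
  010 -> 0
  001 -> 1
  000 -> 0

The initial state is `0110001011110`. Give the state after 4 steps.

0011010000000

step 1: 0011010000010
step 2: 1101001000100
step 3: 0100110101011
step 4: 0011010000000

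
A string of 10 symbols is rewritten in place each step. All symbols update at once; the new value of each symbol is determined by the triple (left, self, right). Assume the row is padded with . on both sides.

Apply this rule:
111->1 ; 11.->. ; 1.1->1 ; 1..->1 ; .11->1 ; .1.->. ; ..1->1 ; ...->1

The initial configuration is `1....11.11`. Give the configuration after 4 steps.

111.11.1.1

.11111.11.
11111.11.1
1111.11.1.
111.11.1.1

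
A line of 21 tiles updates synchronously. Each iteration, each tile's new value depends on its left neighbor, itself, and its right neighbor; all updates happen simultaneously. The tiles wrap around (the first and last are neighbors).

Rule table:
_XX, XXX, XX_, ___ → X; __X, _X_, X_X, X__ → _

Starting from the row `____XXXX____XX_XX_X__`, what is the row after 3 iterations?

iteration 1: XXX_XXXX_XX_XX_XX___X
iteration 2: XXX_XXXX_XX_XX_XX_X_X
iteration 3: XXX_XXXX_XX_XX_XX___X

XXX_XXXX_XX_XX_XX___X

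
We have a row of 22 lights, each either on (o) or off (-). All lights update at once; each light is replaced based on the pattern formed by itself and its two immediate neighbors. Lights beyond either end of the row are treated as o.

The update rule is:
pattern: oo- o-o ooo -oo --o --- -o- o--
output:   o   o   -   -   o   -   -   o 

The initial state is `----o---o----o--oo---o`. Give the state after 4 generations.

oo-oo-o-o-o-oo-o-oo-oo

generation 1: o--o-o-o-o--o-oo-oo-o-
generation 2: ooo-o-o-o-oo-o-oo-oo-o
generation 3: --oo-o-o-o-oo-o-oo-oo-
generation 4: oo-oo-o-o-o-oo-o-oo-oo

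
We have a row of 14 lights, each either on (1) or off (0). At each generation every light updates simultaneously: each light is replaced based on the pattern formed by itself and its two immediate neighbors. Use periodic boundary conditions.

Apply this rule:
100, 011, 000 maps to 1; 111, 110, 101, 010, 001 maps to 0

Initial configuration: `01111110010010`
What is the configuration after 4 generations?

00011001001010

01000001001001
00111100100100
10100010010011
00011001001010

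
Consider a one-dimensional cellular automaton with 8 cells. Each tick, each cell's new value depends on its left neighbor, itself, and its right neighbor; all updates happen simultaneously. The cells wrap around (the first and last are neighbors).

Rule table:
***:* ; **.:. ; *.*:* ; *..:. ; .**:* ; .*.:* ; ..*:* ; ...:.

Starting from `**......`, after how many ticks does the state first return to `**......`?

tick 1: *......*
tick 2: ......**
tick 3: .....**.
tick 4: ....**..
tick 5: ...**...
tick 6: ..**....
tick 7: .**.....
tick 8: **......

8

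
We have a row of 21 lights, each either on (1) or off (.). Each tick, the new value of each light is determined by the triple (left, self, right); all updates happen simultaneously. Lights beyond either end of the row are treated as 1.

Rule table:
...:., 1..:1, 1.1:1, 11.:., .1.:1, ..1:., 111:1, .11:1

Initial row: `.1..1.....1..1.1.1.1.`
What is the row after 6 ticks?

1.111.111111111111111

tick 1: 111.11....11.11111111
tick 2: 11.11.1...1.111111111
tick 3: 1.11.111..11111111111
tick 4: .11.111.1.11111111111
tick 5: 11.111.11111111111111
tick 6: 1.111.111111111111111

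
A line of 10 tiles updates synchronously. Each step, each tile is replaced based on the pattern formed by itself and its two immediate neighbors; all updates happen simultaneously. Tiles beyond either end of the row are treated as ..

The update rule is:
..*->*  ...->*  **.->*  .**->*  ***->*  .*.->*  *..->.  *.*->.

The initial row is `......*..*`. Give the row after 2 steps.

*******.**
*******.**

*******.**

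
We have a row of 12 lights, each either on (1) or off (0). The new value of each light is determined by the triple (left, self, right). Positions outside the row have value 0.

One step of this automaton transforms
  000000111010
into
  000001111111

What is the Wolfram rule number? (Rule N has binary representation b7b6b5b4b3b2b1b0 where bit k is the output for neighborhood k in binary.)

254

position 7: 111 → 1  (bit 7 = 1)
position 8: 110 → 1  (bit 6 = 1)
position 9: 101 → 1  (bit 5 = 1)
position 11: 100 → 1  (bit 4 = 1)
position 6: 011 → 1  (bit 3 = 1)
position 10: 010 → 1  (bit 2 = 1)
position 5: 001 → 1  (bit 1 = 1)
position 0: 000 → 0  (bit 0 = 0)
bits b7..b0 = 11111110 = 254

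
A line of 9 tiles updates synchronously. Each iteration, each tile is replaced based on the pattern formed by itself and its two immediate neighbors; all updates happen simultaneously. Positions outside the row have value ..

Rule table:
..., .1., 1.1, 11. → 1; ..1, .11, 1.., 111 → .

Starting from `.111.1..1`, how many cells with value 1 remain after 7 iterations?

4

iteration 1: ...111..1
iteration 2: 11...1..1
iteration 3: .1.1.1..1
iteration 4: .11111..1
iteration 5: .....1..1
iteration 6: 1111.1..1
iteration 7: ...111..1
count of 1: 4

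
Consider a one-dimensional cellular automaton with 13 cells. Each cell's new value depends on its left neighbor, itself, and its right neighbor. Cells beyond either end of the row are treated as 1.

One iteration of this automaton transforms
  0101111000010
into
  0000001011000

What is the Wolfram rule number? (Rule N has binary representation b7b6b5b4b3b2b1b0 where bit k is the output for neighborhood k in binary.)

position 4: 111 → 0  (bit 7 = 0)
position 6: 110 → 1  (bit 6 = 1)
position 0: 101 → 0  (bit 5 = 0)
position 7: 100 → 0  (bit 4 = 0)
position 3: 011 → 0  (bit 3 = 0)
position 1: 010 → 0  (bit 2 = 0)
position 10: 001 → 0  (bit 1 = 0)
position 8: 000 → 1  (bit 0 = 1)
bits b7..b0 = 01000001 = 65

65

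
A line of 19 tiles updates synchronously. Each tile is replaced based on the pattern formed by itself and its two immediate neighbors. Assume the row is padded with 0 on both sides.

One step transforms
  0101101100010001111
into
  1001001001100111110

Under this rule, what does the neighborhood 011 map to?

At position 3 the neighborhood is 011; the next row has 1 there.

1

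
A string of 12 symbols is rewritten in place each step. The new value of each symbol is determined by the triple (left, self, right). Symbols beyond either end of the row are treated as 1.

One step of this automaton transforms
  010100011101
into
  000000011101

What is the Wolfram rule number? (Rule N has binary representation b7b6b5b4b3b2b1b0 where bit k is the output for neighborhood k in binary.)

200

position 8: 111 → 1  (bit 7 = 1)
position 9: 110 → 1  (bit 6 = 1)
position 0: 101 → 0  (bit 5 = 0)
position 4: 100 → 0  (bit 4 = 0)
position 7: 011 → 1  (bit 3 = 1)
position 1: 010 → 0  (bit 2 = 0)
position 6: 001 → 0  (bit 1 = 0)
position 5: 000 → 0  (bit 0 = 0)
bits b7..b0 = 11001000 = 200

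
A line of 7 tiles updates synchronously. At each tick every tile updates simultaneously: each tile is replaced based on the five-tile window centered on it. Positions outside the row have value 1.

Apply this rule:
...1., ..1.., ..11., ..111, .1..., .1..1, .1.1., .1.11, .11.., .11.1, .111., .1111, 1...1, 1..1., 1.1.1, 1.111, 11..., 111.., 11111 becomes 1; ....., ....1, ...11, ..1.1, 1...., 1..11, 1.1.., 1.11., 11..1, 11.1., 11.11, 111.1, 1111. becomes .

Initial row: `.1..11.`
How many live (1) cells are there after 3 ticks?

6

..1.11.
.1.1.1.
.111111
count of 1: 6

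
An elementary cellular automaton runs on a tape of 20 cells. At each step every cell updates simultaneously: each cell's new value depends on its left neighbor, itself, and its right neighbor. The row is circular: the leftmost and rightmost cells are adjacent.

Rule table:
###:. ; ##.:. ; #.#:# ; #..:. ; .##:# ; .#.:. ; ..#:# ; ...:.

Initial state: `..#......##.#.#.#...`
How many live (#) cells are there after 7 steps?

.#......##.#.#.#....
#......##.#.#.#.....
......##.#.#.#.....#
.....##.#.#.#.....#.
....##.#.#.#.....#..
...##.#.#.#.....#...
..##.#.#.#.....#....
count of #: 6

6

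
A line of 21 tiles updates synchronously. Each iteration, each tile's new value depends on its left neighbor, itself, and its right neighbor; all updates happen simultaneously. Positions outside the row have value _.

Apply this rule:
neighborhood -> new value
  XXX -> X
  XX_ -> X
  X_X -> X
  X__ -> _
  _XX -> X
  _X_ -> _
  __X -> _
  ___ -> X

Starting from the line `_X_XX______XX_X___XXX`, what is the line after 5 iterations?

_XXXXXXXXXXXXXXXXXXXX

__XXX_XXXX_XXX__X_XXX
X_XXXXXXXXXXXX___XXXX
_XXXXXXXXXXXXX_X_XXXX
_XXXXXXXXXXXXXX_XXXXX
_XXXXXXXXXXXXXXXXXXXX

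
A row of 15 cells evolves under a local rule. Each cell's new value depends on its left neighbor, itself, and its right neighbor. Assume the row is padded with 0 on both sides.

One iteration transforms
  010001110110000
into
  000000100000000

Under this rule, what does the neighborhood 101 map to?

0

At position 8 the neighborhood is 101; the next row has 0 there.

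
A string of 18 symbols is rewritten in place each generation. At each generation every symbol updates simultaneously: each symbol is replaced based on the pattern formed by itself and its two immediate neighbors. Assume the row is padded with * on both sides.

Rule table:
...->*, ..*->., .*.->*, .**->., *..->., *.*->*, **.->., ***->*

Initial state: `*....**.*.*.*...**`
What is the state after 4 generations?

*.*.**.*...**.*.**

..**...******.*..*
.....*..****.**...
.***.*...**.*...*.
*.*.**.*...**.*.**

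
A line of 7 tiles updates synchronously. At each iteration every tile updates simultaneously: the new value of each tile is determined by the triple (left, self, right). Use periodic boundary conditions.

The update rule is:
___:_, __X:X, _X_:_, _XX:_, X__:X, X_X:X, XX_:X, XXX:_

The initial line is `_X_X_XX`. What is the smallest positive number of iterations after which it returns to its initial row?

iteration 1: X_X_X_X
iteration 2: XX_X_X_
iteration 3: _XX_X_X
iteration 4: X_XX_X_
iteration 5: _X_XX_X
iteration 6: X_X_XX_
iteration 7: _X_X_XX

7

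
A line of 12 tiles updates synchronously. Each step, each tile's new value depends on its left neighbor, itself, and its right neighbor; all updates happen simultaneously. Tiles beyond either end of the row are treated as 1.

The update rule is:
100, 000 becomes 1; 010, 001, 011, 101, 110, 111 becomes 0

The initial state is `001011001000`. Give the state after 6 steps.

100000100110
011110010000
000001001110
111100100000
000010011110
111001000000

111001000000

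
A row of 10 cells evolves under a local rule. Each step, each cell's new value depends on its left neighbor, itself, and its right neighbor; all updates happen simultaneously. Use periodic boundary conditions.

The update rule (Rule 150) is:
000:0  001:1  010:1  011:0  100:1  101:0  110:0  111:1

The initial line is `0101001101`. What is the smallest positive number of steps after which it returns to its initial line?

0101110001
0100101011
0111101000
1011001100
1000110011
0101001101

6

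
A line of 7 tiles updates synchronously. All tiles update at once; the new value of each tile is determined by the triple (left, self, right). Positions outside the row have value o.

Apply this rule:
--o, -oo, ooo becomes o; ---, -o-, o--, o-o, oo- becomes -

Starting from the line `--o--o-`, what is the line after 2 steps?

---o--o

step 1: -o--o--
step 2: ---o--o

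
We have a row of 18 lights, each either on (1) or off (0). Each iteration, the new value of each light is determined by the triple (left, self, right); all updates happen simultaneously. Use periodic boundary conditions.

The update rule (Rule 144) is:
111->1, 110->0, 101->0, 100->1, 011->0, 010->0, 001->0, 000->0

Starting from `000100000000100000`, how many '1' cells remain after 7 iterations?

000010000000010000
000001000000001000
000000100000000100
000000010000000010
000000001000000001
100000000100000000
010000000010000000
count of 1: 2

2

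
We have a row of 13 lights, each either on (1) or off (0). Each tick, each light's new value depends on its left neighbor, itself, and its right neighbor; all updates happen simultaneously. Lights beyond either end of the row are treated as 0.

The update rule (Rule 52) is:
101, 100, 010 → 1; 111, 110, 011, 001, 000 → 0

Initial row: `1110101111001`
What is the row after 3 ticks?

0001110000101
0000001000111
0000001100000

0000001100000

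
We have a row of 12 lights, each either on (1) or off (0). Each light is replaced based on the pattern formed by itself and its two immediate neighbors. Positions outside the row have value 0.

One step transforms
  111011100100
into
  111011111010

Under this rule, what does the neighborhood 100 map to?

At position 7 the neighborhood is 100; the next row has 1 there.

1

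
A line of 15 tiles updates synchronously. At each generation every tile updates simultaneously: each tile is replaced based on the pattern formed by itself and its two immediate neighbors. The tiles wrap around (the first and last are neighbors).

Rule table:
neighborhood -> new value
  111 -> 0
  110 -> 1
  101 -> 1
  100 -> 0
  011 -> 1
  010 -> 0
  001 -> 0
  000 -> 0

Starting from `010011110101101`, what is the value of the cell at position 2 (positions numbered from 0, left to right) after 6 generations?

generation 1: 100010011011110
generation 2: 000000011110011
generation 3: 000000010010011
generation 4: 000000000000011
generation 5: 000000000000011  (fixed point — unchanged through generation 6)
position 2 holds 0

0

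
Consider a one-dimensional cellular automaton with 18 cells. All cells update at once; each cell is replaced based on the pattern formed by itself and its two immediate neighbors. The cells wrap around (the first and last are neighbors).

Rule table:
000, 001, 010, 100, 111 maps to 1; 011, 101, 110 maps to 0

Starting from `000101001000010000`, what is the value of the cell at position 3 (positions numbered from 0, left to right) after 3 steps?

1

111101111111111111
111000111111111111
110111011111111111
position 3 holds 1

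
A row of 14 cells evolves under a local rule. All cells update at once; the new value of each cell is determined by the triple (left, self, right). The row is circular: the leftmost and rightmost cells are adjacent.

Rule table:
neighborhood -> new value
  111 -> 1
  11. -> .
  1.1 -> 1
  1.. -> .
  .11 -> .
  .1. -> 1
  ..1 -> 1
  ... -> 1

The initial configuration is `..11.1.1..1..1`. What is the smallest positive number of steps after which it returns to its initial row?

.1..1111.11.11
11.1.11.1..1..
..111..11.11.1
.1.1..1..1..11
1111.11.11.1..
.11.1..1..11.1
1..11.11.1..11
..1..1..11.1.1
.11.11.1..1111
1..1..11.1.11.
1.11.1..111..1
.1..11.1.1..1.
11.1..1111.11.
..11.1.11.1..1
.1..111..11.11
11.1.1..1..1..
..1111.11.11.1
.1.11.1..1..11
111..11.11.1..
.1..1..1..11.1
11.11.11.1..11
1.1..1..11.1.1
.11.11.1..111.
1..1..11.1.1..
1.11.1..1111.1
.1..11.1.11.1.
11.1..111..11.
..11.1.1..1..1

28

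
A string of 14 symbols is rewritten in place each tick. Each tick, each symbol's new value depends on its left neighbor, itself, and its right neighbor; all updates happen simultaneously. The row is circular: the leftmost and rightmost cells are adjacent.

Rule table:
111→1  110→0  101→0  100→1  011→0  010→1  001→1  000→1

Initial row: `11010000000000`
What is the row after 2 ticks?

00011111111111
11101111111110

11101111111110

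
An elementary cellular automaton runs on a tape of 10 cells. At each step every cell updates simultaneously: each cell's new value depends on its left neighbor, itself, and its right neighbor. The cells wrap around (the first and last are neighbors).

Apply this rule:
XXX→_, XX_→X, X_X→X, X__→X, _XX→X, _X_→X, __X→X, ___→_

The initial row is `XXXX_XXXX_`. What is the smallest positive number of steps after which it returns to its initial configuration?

X__XXX__XX
XXXX_XXXX_

2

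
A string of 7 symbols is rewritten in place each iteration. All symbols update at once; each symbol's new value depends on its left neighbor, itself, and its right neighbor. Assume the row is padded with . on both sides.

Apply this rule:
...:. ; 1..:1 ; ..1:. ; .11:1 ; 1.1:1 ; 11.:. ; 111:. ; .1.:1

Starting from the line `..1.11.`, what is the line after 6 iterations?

..111.1
..1..11
..11.1.
..1.111
..111..
..1..1.

..1..1.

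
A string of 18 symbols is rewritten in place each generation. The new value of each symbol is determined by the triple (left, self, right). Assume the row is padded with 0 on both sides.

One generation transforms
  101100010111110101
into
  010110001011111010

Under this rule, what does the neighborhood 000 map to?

0

At position 5 the neighborhood is 000; the next row has 0 there.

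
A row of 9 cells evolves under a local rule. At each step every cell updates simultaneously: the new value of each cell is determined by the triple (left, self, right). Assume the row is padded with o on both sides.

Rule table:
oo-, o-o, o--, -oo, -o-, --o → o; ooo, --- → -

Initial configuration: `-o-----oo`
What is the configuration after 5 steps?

o---ooooo

ooo---oo-
--oo-oooo
oooooo---
-----oo-o
o---ooooo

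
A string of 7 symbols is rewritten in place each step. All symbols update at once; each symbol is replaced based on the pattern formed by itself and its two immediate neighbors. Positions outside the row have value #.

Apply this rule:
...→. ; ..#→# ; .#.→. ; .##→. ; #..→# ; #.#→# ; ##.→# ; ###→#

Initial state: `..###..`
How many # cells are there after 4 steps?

6

##.####
###.###
####.##
#####.#
count of #: 6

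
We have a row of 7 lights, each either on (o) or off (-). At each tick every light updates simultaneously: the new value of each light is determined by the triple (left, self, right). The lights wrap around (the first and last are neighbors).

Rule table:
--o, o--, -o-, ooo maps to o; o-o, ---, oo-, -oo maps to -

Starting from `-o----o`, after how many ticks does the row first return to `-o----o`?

7

-oo--oo
---oo--
--o--o-
-oooooo
--oooo-
-o-oo-o
-o----o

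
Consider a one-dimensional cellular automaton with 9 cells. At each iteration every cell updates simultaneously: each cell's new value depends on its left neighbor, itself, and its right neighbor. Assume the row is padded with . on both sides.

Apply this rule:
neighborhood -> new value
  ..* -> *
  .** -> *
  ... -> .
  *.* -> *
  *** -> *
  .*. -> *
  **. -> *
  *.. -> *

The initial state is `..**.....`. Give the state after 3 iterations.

*******..

iteration 1: .****....
iteration 2: ******...
iteration 3: *******..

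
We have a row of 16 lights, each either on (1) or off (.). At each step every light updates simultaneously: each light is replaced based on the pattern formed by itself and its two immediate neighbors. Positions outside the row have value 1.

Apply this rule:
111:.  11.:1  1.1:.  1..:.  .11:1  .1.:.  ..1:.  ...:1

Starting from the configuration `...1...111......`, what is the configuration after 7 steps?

.1.1.1.1...1111.

step 1: .1...1.1.1.1111.
step 2: ...1.......1..1.
step 3: .1...11111......
step 4: ...1.1...1.1111.
step 5: .1.....1...1..1.
step 6: ...111...1......
step 7: .1.1.1.1...1111.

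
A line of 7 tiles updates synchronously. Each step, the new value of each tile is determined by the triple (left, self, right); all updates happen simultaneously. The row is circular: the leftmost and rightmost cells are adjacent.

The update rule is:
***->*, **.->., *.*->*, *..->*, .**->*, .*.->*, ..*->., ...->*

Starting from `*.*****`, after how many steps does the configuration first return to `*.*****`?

.******
******.
*****.*
****.**
***.***
**.****
*.*****

7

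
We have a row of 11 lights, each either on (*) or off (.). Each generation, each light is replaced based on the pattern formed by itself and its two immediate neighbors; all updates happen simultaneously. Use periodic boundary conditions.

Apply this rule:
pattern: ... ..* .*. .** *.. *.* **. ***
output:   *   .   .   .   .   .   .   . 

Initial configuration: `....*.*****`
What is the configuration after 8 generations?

....*******

.**........
....*******
.**........  (repeats generation 1; period 2)
generation 8: ....*******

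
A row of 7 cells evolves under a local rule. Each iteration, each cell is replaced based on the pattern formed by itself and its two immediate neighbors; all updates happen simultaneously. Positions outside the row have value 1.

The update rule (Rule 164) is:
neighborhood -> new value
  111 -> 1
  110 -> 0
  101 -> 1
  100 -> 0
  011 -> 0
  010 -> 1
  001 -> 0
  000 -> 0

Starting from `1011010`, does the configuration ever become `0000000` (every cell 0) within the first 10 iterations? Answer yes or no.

0100111
1100011
1000001
0000000
all cells are 0 at iteration 4

yes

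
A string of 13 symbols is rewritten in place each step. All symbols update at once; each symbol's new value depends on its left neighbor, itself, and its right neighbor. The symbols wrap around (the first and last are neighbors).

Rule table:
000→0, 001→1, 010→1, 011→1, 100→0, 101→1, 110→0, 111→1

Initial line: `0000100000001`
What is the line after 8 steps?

step 1: 0001100000011
step 2: 0011000000110
step 3: 0110000001100
step 4: 1100000011000
step 5: 1000000110001
step 6: 0000001100011
step 7: 0000011000110
step 8: 0000110001100

0000110001100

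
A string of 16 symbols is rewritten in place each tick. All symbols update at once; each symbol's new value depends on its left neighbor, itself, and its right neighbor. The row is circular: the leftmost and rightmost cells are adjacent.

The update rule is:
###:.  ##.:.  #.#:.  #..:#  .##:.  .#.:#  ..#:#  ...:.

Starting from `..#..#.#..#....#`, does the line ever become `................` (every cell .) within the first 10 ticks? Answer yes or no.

tick 1: ######.#####..##
tick 2: ............##..
tick 3: ...........#..#.
tick 4: ..........######
tick 5: #........#......
tick 6: ##......###....#
tick 7: ..#....#...#..#.
tick 8: .###..###.######
tick 9: ....##..........
tick 10: ...#..#.........
tick 10 is ...#..#........., still not uniform .

no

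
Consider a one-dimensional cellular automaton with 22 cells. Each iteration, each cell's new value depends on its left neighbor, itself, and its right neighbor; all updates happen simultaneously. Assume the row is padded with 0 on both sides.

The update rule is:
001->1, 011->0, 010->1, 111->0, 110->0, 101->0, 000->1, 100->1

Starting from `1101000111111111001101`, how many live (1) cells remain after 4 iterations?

0001111000000000110001
1110000111111111001111
0001111000000000110000
1110000111111111001111
count of 1: 16

16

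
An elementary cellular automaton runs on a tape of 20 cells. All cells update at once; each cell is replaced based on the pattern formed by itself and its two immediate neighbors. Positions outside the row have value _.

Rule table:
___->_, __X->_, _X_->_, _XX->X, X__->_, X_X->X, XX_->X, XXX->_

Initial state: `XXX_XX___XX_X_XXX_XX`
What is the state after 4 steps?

X_XXXX___XXX_XX_XXXX
_XX__X___X_XXXXXX__X
_XX_______XX____X___
_XX_______XX________

_XX_______XX________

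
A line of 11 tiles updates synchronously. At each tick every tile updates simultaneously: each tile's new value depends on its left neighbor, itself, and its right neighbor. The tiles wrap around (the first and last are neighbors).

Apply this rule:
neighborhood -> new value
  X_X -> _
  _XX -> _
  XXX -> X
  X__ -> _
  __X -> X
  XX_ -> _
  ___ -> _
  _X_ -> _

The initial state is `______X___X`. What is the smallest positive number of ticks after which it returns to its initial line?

_____X___X_
____X___X__
___X___X___
__X___X____
_X___X_____
X___X______
___X______X
__X______X_
_X______X__
X______X___
______X___X

11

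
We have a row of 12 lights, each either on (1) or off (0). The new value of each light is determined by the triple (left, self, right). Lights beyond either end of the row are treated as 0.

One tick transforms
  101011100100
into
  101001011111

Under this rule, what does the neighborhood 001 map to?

1

At position 8 the neighborhood is 001; the next row has 1 there.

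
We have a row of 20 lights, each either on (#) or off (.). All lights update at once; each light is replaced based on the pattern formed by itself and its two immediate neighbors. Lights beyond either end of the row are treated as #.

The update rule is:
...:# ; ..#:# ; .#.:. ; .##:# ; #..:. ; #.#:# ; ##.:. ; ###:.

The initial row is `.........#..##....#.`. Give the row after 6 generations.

...###........##.##.

.########..##..###.#
##........##..##..##
...########..##..##.
.###........##..##.#
##...########..##.##
...###........##.##.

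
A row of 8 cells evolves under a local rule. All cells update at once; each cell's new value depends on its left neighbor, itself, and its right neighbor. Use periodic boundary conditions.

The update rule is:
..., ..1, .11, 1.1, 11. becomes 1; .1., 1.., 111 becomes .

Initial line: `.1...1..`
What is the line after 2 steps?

1.111.11

step 1: 1..11..1
step 2: 1.111.11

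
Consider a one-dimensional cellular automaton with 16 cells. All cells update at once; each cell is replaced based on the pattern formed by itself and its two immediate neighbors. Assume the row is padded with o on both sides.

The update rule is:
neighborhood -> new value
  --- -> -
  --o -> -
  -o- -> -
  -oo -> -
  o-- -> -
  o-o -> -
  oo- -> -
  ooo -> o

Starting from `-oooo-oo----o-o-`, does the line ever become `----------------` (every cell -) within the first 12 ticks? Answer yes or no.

tick 1: --oo------------
tick 2: ----------------
all cells are - at tick 2

yes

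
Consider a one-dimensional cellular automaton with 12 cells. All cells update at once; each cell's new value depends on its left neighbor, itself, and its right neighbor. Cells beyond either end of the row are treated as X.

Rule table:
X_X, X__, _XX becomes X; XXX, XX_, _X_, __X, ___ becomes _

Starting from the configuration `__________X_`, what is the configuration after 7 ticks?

X_X_X_X____X

X__________X
_X_________X
X_X________X
_X_X_______X
X_X_X______X
_X_X_X_____X
X_X_X_X____X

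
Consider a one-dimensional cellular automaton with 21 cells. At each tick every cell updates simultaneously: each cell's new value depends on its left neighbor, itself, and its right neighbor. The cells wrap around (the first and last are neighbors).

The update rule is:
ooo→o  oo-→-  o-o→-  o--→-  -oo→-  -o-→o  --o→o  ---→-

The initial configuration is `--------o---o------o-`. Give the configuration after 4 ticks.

tick 1: -------oo--oo-----oo-
tick 2: ------o---o------o---
tick 3: -----oo--oo-----oo---
tick 4: ----o---o------o-----

----o---o------o-----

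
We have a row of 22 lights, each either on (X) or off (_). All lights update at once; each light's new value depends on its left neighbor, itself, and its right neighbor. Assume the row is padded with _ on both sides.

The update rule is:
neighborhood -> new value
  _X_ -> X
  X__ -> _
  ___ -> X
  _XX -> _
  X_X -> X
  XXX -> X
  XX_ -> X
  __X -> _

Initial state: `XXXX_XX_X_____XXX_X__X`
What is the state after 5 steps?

_XXXX_XXX_XXX__XXXX__X
__XXXX_XXX_XX___XXX__X
X__XXXX_XXX_X_X__XX__X
X___XXXX_XXXXXX___X__X
X_X__XXXX_XXXXX_X_X__X

X_X__XXXX_XXXXX_X_X__X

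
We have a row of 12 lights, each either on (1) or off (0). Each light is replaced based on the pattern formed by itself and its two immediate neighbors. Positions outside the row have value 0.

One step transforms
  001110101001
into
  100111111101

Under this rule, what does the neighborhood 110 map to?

At position 4 the neighborhood is 110; the next row has 1 there.

1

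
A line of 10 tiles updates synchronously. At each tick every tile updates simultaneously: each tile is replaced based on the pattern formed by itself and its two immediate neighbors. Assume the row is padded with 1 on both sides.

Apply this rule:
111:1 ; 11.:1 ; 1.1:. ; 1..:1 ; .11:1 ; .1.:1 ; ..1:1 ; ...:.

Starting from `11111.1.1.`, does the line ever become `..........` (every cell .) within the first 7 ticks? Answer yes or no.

no

11111.1.1.  (fixed point — unchanged through tick 7)
tick 7 is 11111.1.1., still not uniform .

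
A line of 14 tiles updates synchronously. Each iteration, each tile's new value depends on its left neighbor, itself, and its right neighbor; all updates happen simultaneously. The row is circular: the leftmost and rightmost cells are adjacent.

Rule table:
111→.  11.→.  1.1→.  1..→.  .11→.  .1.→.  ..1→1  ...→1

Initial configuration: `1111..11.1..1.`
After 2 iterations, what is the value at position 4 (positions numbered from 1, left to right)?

.....1.....1..
11111..1111..1
position 4 holds 1

1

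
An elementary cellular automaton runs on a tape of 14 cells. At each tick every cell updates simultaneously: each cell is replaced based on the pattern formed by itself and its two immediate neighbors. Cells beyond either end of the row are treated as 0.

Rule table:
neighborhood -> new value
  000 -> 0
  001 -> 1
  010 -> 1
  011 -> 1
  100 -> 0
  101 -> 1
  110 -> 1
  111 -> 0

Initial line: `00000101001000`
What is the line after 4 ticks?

00001111011000
00011001111000
00111011001000
01101111011000

01101111011000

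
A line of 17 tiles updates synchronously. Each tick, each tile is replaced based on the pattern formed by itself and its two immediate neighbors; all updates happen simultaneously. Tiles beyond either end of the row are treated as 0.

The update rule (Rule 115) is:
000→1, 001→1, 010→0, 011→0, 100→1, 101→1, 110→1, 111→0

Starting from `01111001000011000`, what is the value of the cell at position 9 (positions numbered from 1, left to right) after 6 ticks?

10001110111101111
01110011000110001
10011101111011110
01100110001100011
10111011110111101
01001100011000110
position 9 holds 0

0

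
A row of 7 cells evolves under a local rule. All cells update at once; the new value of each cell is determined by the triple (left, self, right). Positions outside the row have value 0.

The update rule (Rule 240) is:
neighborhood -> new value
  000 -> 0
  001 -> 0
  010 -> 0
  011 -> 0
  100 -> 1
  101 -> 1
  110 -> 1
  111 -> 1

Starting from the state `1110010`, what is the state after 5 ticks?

0000011

tick 1: 0111001
tick 2: 0011100
tick 3: 0001110
tick 4: 0000111
tick 5: 0000011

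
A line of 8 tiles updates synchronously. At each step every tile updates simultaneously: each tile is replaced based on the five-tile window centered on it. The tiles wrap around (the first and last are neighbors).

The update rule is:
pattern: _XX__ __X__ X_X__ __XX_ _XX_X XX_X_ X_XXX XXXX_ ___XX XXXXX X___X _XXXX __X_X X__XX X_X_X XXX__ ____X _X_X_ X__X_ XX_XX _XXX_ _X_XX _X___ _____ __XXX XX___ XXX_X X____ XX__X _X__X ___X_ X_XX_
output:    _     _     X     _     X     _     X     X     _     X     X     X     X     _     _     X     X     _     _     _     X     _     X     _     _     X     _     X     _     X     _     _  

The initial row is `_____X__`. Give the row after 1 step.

___X__XX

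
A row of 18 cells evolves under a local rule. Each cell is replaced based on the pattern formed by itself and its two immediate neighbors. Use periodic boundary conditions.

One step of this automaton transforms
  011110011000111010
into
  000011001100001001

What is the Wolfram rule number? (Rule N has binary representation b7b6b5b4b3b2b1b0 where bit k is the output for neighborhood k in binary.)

position 2: 111 → 0  (bit 7 = 0)
position 4: 110 → 1  (bit 6 = 1)
position 15: 101 → 0  (bit 5 = 0)
position 5: 100 → 1  (bit 4 = 1)
position 1: 011 → 0  (bit 3 = 0)
position 16: 010 → 0  (bit 2 = 0)
position 0: 001 → 0  (bit 1 = 0)
position 10: 000 → 0  (bit 0 = 0)
bits b7..b0 = 01010000 = 80

80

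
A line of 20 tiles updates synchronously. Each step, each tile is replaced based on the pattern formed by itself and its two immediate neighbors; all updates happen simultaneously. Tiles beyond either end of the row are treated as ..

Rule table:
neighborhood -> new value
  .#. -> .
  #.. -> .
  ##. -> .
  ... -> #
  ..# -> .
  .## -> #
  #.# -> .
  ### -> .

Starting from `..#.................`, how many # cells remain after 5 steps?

14

#...################
..#.#...............
#.....##############
..###.#.............
#.#.....############
count of #: 14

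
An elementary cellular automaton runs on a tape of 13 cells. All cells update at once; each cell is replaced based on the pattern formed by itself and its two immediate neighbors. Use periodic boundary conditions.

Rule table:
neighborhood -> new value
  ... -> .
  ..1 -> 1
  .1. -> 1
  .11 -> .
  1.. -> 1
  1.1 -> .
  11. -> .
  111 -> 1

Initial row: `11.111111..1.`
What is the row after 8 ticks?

1.111.111.11.

....1111.111.
...1.11...1.1
1.11...1.11.1
....1.11.....
...11...1....
..1..1.111...
.11111..1.1..
1.111.111.11.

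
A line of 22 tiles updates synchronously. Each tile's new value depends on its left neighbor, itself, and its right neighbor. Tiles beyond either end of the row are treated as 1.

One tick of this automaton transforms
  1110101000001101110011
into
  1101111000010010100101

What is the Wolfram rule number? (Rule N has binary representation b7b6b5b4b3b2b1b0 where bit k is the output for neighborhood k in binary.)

166

position 0: 111 → 1  (bit 7 = 1)
position 2: 110 → 0  (bit 6 = 0)
position 3: 101 → 1  (bit 5 = 1)
position 7: 100 → 0  (bit 4 = 0)
position 12: 011 → 0  (bit 3 = 0)
position 4: 010 → 1  (bit 2 = 1)
position 11: 001 → 1  (bit 1 = 1)
position 8: 000 → 0  (bit 0 = 0)
bits b7..b0 = 10100110 = 166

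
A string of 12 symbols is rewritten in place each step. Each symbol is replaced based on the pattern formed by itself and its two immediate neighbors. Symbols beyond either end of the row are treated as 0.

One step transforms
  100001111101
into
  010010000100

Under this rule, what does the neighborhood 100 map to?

1

At position 1 the neighborhood is 100; the next row has 1 there.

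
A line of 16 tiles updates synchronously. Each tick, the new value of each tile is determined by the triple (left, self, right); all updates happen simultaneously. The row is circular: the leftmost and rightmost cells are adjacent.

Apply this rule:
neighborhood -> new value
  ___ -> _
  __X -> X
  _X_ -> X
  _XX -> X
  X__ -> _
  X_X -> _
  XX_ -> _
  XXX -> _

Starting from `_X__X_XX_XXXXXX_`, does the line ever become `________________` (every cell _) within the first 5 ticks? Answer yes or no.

no

XX_XX_X__X______
X__X__X_XX_____X
__XX_XX_X_____XX
_XX__X__X____XX_
XX__XX_XX___XX__
tick 5 is XX__XX_XX___XX__, still not uniform _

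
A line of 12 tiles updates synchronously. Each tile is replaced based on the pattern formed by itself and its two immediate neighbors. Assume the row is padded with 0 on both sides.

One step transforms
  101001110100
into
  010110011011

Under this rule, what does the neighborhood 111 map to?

0

At position 6 the neighborhood is 111; the next row has 0 there.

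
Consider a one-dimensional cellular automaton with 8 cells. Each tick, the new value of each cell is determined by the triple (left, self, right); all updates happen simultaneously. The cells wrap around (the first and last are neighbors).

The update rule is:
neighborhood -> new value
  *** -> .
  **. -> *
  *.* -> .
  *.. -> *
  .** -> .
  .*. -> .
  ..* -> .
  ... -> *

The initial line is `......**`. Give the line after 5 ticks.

*..*****

tick 1: *****..*
tick 2: ....**..
tick 3: ***..***
tick 4: ..**....
tick 5: *..*****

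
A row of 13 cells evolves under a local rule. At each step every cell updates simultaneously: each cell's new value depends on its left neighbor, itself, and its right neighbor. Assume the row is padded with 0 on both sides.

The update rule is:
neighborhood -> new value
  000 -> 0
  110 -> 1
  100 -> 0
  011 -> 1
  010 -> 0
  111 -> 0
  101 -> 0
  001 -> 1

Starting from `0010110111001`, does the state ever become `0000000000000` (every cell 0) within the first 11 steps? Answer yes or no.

no

0100110101010
1001110000000
0011010000000
0111000000000
1101000000000
1100000000000
1100000000000  (fixed point — unchanged through step 11)
step 11 is 1100000000000, still not uniform 0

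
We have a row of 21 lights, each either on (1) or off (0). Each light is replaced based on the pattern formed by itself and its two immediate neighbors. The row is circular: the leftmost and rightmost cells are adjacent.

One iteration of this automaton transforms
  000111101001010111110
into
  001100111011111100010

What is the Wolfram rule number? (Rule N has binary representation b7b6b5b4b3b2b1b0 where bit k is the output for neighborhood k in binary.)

110

position 4: 111 → 0  (bit 7 = 0)
position 6: 110 → 1  (bit 6 = 1)
position 7: 101 → 1  (bit 5 = 1)
position 9: 100 → 0  (bit 4 = 0)
position 3: 011 → 1  (bit 3 = 1)
position 8: 010 → 1  (bit 2 = 1)
position 2: 001 → 1  (bit 1 = 1)
position 0: 000 → 0  (bit 0 = 0)
bits b7..b0 = 01101110 = 110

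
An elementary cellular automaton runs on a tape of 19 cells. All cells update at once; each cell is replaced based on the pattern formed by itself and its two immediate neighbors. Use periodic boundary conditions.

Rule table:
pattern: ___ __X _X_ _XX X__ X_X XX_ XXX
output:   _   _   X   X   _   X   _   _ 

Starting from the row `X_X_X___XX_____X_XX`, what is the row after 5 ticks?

_X______X______X___

tick 1: _XXXX___X______XXX_
tick 2: _X______X______X___
tick 3: _X______X______X___  (fixed point — unchanged through tick 5)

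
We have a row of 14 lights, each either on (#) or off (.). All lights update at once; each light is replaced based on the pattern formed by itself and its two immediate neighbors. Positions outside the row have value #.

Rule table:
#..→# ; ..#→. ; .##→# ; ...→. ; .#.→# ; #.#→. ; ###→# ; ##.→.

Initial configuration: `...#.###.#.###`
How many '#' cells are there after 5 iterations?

iteration 1: #..#.##..#.###
iteration 2: .#.#.#.#.#.###
iteration 3: .#.#.#.#.#.###  (fixed point — unchanged through iteration 5)
count of #: 8

8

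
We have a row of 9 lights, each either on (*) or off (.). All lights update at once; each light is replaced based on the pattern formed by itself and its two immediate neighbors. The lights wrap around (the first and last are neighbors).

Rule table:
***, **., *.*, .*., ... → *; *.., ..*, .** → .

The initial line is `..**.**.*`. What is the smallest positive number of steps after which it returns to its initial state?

...**.***
.*..**.**
**...**.*
**.*..**.
.***...**
*.**.*..*
**.***...
.**.**.*.
..**.***.
*..**.**.
*...**.**
*.*..**.*
***...**.
.**.*..**
*.***...*
**.**.*..
.**.***..
..**.**.*

18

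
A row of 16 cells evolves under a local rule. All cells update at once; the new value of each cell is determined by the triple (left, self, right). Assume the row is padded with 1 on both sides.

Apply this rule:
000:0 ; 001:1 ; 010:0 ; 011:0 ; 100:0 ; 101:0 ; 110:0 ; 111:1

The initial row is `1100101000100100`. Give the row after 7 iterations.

0001001001001001

1001000001001001
0010000010010010
0100000100100100
0000001001001001
0000010010010010
0000100100100100
0001001001001001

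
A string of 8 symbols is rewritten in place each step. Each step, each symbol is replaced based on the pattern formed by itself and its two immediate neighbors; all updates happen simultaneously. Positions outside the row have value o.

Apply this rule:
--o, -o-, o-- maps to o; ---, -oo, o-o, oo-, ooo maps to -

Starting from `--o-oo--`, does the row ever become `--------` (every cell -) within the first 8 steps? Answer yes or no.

step 1: ooo---oo
step 2: ---o-o--
step 3: o-oo-ooo
step 4: --------
all cells are - at step 4

yes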